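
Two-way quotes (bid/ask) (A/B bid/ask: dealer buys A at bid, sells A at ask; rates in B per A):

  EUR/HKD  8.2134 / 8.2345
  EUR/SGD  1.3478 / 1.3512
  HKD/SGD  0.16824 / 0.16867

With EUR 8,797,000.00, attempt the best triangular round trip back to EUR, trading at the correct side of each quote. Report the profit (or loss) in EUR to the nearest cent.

Best loop EUR → HKD → SGD → EUR:
EUR 8,797,000.00 × 8.2134 (sell EUR at bid) = HKD 72,253,279.80
HKD 72,253,279.80 × 0.16824 (sell HKD at bid) = SGD 12,155,891.79
SGD 12,155,891.79 ÷ 1.3512 (buy EUR at ask) = EUR 8,996,367.52

Net profit: EUR 199,367.52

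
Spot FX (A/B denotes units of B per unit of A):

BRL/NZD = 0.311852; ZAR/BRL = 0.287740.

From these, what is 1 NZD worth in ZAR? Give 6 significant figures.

1 NZD ÷ 0.311852 = 3.20665 BRL
3.20665 BRL ÷ 0.287740 = 11.1443 ZAR

NZD/ZAR = 11.1443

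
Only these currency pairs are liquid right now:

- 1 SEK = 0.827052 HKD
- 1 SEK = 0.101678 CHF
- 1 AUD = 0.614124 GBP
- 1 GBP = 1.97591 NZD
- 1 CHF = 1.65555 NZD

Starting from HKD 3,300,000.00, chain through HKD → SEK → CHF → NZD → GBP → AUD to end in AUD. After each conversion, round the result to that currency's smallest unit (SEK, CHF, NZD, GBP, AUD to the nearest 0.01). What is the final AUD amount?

AUD 553,512.19

HKD 3,300,000.00 ÷ 0.827052 = SEK 3,990,075.59
SEK 3,990,075.59 × 0.101678 = CHF 405,702.91
CHF 405,702.91 × 1.65555 = NZD 671,661.45
NZD 671,661.45 ÷ 1.97591 = GBP 339,925.12
GBP 339,925.12 ÷ 0.614124 = AUD 553,512.19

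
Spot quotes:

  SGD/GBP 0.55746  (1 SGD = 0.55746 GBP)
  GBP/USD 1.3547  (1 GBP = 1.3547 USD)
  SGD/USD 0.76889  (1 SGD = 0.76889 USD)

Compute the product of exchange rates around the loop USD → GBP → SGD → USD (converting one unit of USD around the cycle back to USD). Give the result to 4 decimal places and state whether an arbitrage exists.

Around USD → GBP → SGD → USD: 1 ÷ 1.3547 ÷ 0.55746 × 0.76889 = 1.018140
Product > 1; profitable direction is USD → GBP → SGD → USD.

1.0181 (arbitrage exists)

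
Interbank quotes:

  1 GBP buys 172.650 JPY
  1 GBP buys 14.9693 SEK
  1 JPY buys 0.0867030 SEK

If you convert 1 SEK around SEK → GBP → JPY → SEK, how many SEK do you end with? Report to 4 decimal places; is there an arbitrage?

Around SEK → GBP → JPY → SEK: 1 ÷ 14.9693 × 172.650 × 0.0867030 = 0.999998
Product ≈ 1 (deviation 0.000%, within rounding noise).

1.0000 (no arbitrage)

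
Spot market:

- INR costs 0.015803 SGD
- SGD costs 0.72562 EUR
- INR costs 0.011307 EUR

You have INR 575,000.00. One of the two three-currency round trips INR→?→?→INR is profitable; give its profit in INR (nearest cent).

Profit: INR 8,135.17

Profitable loop is INR → SGD → EUR → INR:
INR 575,000.00 × 0.015803 = SGD 9,086.73
SGD 9,086.73 × 0.72562 = EUR 6,593.51
EUR 6,593.51 ÷ 0.011307 = INR 583,135.17
Profit = INR 583,135.17 − INR 575,000.00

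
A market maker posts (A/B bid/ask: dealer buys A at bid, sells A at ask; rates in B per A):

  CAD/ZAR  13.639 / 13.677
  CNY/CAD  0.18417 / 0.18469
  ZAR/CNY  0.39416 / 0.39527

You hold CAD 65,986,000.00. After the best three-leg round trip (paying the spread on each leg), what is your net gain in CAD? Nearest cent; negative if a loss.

Best loop CAD → CNY → ZAR → CAD:
CAD 65,986,000.00 ÷ 0.18469 (buy CNY at ask) = CNY 357,279,766.09
CNY 357,279,766.09 ÷ 0.39527 (buy ZAR at ask) = ZAR 903,887,889.53
ZAR 903,887,889.53 ÷ 13.677 (buy CAD at ask) = CAD 66,088,169.15

Net profit: CAD 102,169.15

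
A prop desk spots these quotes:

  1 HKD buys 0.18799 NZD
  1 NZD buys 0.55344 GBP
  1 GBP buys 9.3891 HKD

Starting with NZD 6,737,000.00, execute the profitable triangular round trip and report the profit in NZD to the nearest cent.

Profit: NZD 159,635.77

Profitable loop is NZD → HKD → GBP → NZD:
NZD 6,737,000.00 ÷ 0.18799 = HKD 35,837,012.61
HKD 35,837,012.61 ÷ 9.3891 = GBP 3,816,874.10
GBP 3,816,874.10 ÷ 0.55344 = NZD 6,896,635.77
Profit = NZD 6,896,635.77 − NZD 6,737,000.00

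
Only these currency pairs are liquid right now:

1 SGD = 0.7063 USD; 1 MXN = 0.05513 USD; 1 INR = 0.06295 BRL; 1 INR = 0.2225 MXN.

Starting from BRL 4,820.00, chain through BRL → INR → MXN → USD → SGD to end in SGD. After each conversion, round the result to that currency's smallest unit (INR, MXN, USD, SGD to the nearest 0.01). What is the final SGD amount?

SGD 1,329.77

BRL 4,820.00 ÷ 0.06295 = INR 76,568.71
INR 76,568.71 × 0.2225 = MXN 17,036.54
MXN 17,036.54 × 0.05513 = USD 939.22
USD 939.22 ÷ 0.7063 = SGD 1,329.77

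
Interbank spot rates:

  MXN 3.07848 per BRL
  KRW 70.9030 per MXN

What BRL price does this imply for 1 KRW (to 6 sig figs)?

1 KRW ÷ 70.9030 = 0.0141038 MXN
0.0141038 MXN ÷ 3.07848 = 0.00458141 BRL

KRW/BRL = 0.00458141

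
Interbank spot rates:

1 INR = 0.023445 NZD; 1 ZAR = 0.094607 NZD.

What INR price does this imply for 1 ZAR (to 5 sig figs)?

1 ZAR × 0.094607 = 0.094607 NZD
0.094607 NZD ÷ 0.023445 = 4.03527 INR

ZAR/INR = 4.0353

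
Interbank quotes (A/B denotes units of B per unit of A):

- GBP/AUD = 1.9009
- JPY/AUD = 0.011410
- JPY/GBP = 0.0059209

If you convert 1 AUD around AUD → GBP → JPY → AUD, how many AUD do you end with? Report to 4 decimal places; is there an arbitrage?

1.0138 (arbitrage exists)

Around AUD → GBP → JPY → AUD: 1 ÷ 1.9009 ÷ 0.0059209 × 0.011410 = 1.013768
Product > 1; profitable direction is AUD → GBP → JPY → AUD.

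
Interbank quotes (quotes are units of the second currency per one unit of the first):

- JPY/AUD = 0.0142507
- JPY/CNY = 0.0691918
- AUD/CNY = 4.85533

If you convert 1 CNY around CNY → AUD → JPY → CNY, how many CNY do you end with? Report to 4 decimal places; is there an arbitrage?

Around CNY → AUD → JPY → CNY: 1 ÷ 4.85533 ÷ 0.0142507 × 0.0691918 = 0.999999
Product ≈ 1 (deviation 0.000%, within rounding noise).

1.0000 (no arbitrage)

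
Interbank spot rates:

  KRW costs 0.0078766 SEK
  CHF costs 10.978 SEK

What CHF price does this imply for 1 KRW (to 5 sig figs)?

KRW/CHF = 0.00071749

1 KRW × 0.0078766 = 0.0078766 SEK
0.0078766 SEK ÷ 10.978 = 0.00071749 CHF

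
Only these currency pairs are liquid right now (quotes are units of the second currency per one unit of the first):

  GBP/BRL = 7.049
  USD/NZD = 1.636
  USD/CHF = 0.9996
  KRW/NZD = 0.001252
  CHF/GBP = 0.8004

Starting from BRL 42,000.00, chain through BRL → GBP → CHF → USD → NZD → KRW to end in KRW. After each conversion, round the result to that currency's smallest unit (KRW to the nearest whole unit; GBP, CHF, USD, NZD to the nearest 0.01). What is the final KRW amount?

KRW 9,731,222

BRL 42,000.00 ÷ 7.049 = GBP 5,958.29
GBP 5,958.29 ÷ 0.8004 = CHF 7,444.14
CHF 7,444.14 ÷ 0.9996 = USD 7,447.12
USD 7,447.12 × 1.636 = NZD 12,183.49
NZD 12,183.49 ÷ 0.001252 = KRW 9,731,222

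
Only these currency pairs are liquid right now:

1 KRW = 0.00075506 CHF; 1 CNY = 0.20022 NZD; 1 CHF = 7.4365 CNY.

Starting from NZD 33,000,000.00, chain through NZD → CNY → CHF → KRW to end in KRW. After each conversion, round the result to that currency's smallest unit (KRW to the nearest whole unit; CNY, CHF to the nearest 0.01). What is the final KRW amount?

KRW 29,353,266,456

NZD 33,000,000.00 ÷ 0.20022 = CNY 164,818,699.43
CNY 164,818,699.43 ÷ 7.4365 = CHF 22,163,477.37
CHF 22,163,477.37 ÷ 0.00075506 = KRW 29,353,266,456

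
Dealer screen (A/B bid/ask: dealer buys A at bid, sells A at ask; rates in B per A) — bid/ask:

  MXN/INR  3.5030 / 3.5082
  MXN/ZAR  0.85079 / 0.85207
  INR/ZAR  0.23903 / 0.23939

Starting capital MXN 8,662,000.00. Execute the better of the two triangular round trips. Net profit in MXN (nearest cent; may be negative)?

Net profit: MXN 113,062.27

Best loop MXN → ZAR → INR → MXN:
MXN 8,662,000.00 × 0.85079 (sell MXN at bid) = ZAR 7,369,542.98
ZAR 7,369,542.98 ÷ 0.23939 (buy INR at ask) = INR 30,784,673.46
INR 30,784,673.46 ÷ 3.5082 (buy MXN at ask) = MXN 8,775,062.27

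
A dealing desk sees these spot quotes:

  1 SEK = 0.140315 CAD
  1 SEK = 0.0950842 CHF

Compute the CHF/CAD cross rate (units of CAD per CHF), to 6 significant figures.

CHF/CAD = 1.47569

1 CHF ÷ 0.0950842 = 10.517 SEK
10.517 SEK × 0.140315 = 1.47569 CAD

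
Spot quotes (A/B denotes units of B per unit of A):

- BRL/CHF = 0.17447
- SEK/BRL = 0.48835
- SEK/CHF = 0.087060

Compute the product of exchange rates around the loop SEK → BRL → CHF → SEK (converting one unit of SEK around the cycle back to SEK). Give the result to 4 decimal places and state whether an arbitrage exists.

Around SEK → BRL → CHF → SEK: 1 × 0.48835 × 0.17447 ÷ 0.087060 = 0.978663
Product < 1; profitable direction is SEK → CHF → BRL → SEK.

0.9787 (arbitrage exists)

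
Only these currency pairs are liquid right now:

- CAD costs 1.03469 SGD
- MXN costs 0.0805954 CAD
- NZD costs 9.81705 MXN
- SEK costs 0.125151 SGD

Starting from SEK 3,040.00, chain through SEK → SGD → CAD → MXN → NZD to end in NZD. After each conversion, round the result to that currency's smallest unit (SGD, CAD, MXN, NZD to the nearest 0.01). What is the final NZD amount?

NZD 464.73

SEK 3,040.00 × 0.125151 = SGD 380.46
SGD 380.46 ÷ 1.03469 = CAD 367.70
CAD 367.70 ÷ 0.0805954 = MXN 4,562.30
MXN 4,562.30 ÷ 9.81705 = NZD 464.73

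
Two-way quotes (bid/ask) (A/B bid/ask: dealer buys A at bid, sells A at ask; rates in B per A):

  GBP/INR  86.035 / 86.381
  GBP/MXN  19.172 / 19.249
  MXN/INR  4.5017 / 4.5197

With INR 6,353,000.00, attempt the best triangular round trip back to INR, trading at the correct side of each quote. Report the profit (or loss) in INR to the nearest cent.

Net result: INR -5,472.40 (no profitable arbitrage after spreads)

Best loop INR → GBP → MXN → INR:
INR 6,353,000.00 ÷ 86.381 (buy GBP at ask) = GBP 73,546.27
GBP 73,546.27 × 19.172 (sell GBP at bid) = MXN 1,410,029.01
MXN 1,410,029.01 × 4.5017 (sell MXN at bid) = INR 6,347,527.60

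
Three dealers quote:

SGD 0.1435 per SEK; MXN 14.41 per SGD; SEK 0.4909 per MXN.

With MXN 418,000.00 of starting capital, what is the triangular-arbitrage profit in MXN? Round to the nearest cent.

Profitable loop is MXN → SEK → SGD → MXN:
MXN 418,000.00 × 0.4909 = SEK 205,196.20
SEK 205,196.20 × 0.1435 = SGD 29,445.65
SGD 29,445.65 × 14.41 = MXN 424,311.88
Profit = MXN 424,311.88 − MXN 418,000.00

Profit: MXN 6,311.88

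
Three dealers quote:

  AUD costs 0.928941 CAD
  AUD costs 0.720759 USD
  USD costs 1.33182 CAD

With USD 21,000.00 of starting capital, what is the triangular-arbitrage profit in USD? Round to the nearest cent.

Profit: USD 700.35

Profitable loop is USD → CAD → AUD → USD:
USD 21,000.00 × 1.33182 = CAD 27,968.22
CAD 27,968.22 ÷ 0.928941 = AUD 30,107.64
AUD 30,107.64 × 0.720759 = USD 21,700.35
Profit = USD 21,700.35 − USD 21,000.00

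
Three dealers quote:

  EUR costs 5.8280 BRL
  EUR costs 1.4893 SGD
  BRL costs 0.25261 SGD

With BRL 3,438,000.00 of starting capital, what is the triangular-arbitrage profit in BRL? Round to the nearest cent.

Profitable loop is BRL → EUR → SGD → BRL:
BRL 3,438,000.00 ÷ 5.8280 = EUR 589,910.78
EUR 589,910.78 × 1.4893 = SGD 878,554.12
SGD 878,554.12 ÷ 0.25261 = BRL 3,477,907.12
Profit = BRL 3,477,907.12 − BRL 3,438,000.00

Profit: BRL 39,907.12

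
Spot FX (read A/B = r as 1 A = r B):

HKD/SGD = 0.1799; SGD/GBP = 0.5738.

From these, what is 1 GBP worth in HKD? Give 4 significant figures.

GBP/HKD = 9.687

1 GBP ÷ 0.5738 = 1.74277 SGD
1.74277 SGD ÷ 0.1799 = 9.68742 HKD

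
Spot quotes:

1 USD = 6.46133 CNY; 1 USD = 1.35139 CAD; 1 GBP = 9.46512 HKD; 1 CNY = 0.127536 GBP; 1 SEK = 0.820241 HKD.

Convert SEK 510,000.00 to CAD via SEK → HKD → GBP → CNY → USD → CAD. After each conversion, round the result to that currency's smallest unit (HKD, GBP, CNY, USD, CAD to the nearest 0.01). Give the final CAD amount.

CAD 72,478.88

SEK 510,000.00 × 0.820241 = HKD 418,322.91
HKD 418,322.91 ÷ 9.46512 = GBP 44,196.26
GBP 44,196.26 ÷ 0.127536 = CNY 346,539.49
CNY 346,539.49 ÷ 6.46133 = USD 53,632.84
USD 53,632.84 × 1.35139 = CAD 72,478.88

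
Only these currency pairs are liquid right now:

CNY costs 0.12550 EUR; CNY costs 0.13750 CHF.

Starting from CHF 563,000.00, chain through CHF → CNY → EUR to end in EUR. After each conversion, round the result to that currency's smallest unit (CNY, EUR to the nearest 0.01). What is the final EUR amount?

CHF 563,000.00 ÷ 0.13750 = CNY 4,094,545.45
CNY 4,094,545.45 × 0.12550 = EUR 513,865.45

EUR 513,865.45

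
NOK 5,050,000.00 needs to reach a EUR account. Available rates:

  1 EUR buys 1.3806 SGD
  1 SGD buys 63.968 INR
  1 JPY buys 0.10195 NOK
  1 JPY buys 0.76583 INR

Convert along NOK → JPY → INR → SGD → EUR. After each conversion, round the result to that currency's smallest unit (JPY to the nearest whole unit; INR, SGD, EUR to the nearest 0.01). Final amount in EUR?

NOK 5,050,000.00 ÷ 0.10195 = JPY 49,534,085
JPY 49,534,085 × 0.76583 = INR 37,934,688.32
INR 37,934,688.32 ÷ 63.968 = SGD 593,026.02
SGD 593,026.02 ÷ 1.3806 = EUR 429,542.24

EUR 429,542.24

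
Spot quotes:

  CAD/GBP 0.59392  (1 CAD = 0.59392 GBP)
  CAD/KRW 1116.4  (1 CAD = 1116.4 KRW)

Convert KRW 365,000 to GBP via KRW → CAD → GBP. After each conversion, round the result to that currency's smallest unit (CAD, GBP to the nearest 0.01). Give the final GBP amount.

GBP 194.18

KRW 365,000 ÷ 1116.4 = CAD 326.94
CAD 326.94 × 0.59392 = GBP 194.18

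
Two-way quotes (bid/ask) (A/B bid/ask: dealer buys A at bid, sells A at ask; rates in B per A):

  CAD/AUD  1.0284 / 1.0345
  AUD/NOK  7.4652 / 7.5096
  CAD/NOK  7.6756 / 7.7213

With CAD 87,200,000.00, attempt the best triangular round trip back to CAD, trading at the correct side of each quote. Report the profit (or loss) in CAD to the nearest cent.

Best loop CAD → AUD → NOK → CAD:
CAD 87,200,000.00 × 1.0284 (sell CAD at bid) = AUD 89,676,480.00
AUD 89,676,480.00 × 7.4652 (sell AUD at bid) = NOK 669,452,858.50
NOK 669,452,858.50 ÷ 7.7213 (buy CAD at ask) = CAD 86,702,091.42

Net result: CAD -497,908.58 (no profitable arbitrage after spreads)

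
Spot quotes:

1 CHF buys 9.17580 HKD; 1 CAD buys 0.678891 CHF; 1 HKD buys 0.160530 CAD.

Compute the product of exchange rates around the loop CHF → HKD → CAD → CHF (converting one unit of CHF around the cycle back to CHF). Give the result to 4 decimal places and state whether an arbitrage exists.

1.0000 (no arbitrage)

Around CHF → HKD → CAD → CHF: 1 × 9.17580 × 0.160530 × 0.678891 = 1.000000
Product ≈ 1 (deviation 0.000%, within rounding noise).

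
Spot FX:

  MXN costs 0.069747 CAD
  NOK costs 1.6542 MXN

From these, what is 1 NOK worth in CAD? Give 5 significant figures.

NOK/CAD = 0.11538

1 NOK × 1.6542 = 1.6542 MXN
1.6542 MXN × 0.069747 = 0.115375 CAD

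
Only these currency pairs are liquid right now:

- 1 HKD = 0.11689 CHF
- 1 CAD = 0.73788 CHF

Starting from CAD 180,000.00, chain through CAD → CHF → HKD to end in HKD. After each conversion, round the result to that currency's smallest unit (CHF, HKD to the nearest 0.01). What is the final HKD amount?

HKD 1,136,268.29

CAD 180,000.00 × 0.73788 = CHF 132,818.40
CHF 132,818.40 ÷ 0.11689 = HKD 1,136,268.29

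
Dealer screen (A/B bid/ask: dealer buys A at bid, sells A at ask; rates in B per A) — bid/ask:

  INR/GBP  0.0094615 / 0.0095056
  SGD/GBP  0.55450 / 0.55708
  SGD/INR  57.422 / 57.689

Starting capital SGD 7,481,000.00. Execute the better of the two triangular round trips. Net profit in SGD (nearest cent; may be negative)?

Best loop SGD → GBP → INR → SGD:
SGD 7,481,000.00 × 0.55450 (sell SGD at bid) = GBP 4,148,214.50
GBP 4,148,214.50 ÷ 0.0095056 (buy INR at ask) = INR 436,396,913.40
INR 436,396,913.40 ÷ 57.689 (buy SGD at ask) = SGD 7,564,646.87

Net profit: SGD 83,646.87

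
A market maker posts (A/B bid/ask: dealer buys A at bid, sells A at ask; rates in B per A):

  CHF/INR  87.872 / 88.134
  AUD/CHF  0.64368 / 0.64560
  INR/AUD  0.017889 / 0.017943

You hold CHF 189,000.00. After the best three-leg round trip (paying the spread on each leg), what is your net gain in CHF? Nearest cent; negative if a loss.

Best loop CHF → INR → AUD → CHF:
CHF 189,000.00 × 87.872 (sell CHF at bid) = INR 16,607,808.00
INR 16,607,808.00 × 0.017889 (sell INR at bid) = AUD 297,097.08
AUD 297,097.08 × 0.64368 (sell AUD at bid) = CHF 191,235.45

Net profit: CHF 2,235.45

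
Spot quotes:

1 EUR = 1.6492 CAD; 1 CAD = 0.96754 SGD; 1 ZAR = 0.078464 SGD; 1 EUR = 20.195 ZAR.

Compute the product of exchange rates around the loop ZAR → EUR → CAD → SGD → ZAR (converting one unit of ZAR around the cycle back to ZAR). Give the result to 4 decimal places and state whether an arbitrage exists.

Around ZAR → EUR → CAD → SGD → ZAR: 1 ÷ 20.195 × 1.6492 × 0.96754 ÷ 0.078464 = 1.006996
Product > 1; profitable direction is ZAR → EUR → CAD → SGD → ZAR.

1.0070 (arbitrage exists)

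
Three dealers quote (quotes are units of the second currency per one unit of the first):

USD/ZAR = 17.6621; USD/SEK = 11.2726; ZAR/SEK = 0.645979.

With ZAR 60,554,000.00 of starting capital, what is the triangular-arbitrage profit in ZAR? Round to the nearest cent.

Profitable loop is ZAR → SEK → USD → ZAR:
ZAR 60,554,000.00 × 0.645979 = SEK 39,116,612.37
SEK 39,116,612.37 ÷ 11.2726 = USD 3,470,061.24
USD 3,470,061.24 × 17.6621 = ZAR 61,288,568.68
Profit = ZAR 61,288,568.68 − ZAR 60,554,000.00

Profit: ZAR 734,568.68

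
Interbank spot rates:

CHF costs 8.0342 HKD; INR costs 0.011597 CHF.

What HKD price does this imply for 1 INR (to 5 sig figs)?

1 INR × 0.011597 = 0.011597 CHF
0.011597 CHF × 8.0342 = 0.0931726 HKD

INR/HKD = 0.093173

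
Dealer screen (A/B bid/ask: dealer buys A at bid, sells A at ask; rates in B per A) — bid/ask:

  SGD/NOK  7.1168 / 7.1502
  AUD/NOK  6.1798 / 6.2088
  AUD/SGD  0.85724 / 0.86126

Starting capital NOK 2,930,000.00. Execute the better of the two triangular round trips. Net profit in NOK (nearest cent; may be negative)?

Net profit: NOK 10,285.98

Best loop NOK → SGD → AUD → NOK:
NOK 2,930,000.00 ÷ 7.1502 (buy SGD at ask) = SGD 409,778.75
SGD 409,778.75 ÷ 0.86126 (buy AUD at ask) = AUD 475,789.83
AUD 475,789.83 × 6.1798 (sell AUD at bid) = NOK 2,940,285.98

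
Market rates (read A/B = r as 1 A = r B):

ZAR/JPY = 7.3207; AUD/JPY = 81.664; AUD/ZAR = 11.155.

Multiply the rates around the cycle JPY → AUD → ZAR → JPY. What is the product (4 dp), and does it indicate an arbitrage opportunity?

1.0000 (no arbitrage)

Around JPY → AUD → ZAR → JPY: 1 ÷ 81.664 × 11.155 × 7.3207 = 0.999981
Product ≈ 1 (deviation 0.002%, within rounding noise).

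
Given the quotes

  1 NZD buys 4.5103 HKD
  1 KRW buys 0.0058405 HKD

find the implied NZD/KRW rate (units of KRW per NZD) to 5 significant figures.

NZD/KRW = 772.25

1 NZD × 4.5103 = 4.5103 HKD
4.5103 HKD ÷ 0.0058405 = 772.246 KRW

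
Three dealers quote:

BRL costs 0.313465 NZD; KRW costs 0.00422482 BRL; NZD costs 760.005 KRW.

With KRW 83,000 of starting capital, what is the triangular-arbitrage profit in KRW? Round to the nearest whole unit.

Profit: KRW 539

Profitable loop is KRW → BRL → NZD → KRW:
KRW 83,000 × 0.00422482 = BRL 350.66
BRL 350.66 × 0.313465 = NZD 109.92
NZD 109.92 × 760.005 = KRW 83,539
Profit = KRW 83,539 − KRW 83,000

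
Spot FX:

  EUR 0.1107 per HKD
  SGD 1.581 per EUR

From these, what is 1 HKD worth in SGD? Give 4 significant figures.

HKD/SGD = 0.1750

1 HKD × 0.1107 = 0.1107 EUR
0.1107 EUR × 1.581 = 0.175017 SGD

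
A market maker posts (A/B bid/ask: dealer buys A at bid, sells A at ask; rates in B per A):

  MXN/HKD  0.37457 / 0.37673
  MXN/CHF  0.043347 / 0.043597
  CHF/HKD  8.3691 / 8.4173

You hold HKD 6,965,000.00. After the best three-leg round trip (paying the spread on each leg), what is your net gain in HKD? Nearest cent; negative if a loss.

Net profit: HKD 144,264.95

Best loop HKD → CHF → MXN → HKD:
HKD 6,965,000.00 ÷ 8.4173 (buy CHF at ask) = CHF 827,462.49
CHF 827,462.49 ÷ 0.043597 (buy MXN at ask) = MXN 18,979,803.38
MXN 18,979,803.38 × 0.37457 (sell MXN at bid) = HKD 7,109,264.95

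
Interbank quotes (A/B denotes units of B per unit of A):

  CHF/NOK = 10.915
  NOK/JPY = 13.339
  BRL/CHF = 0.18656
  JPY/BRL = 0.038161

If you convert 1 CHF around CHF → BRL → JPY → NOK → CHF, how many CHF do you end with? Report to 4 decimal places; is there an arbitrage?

0.9647 (arbitrage exists)

Around CHF → BRL → JPY → NOK → CHF: 1 ÷ 0.18656 ÷ 0.038161 ÷ 13.339 ÷ 10.915 = 0.964750
Product < 1; profitable direction is CHF → NOK → JPY → BRL → CHF.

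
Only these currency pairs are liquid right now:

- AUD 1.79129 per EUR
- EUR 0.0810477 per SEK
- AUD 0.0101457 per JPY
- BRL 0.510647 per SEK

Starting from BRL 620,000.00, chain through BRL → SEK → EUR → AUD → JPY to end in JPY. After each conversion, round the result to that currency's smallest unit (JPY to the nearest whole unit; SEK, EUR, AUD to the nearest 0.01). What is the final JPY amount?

JPY 17,373,827

BRL 620,000.00 ÷ 0.510647 = SEK 1,214,145.98
SEK 1,214,145.98 × 0.0810477 = EUR 98,403.74
EUR 98,403.74 × 1.79129 = AUD 176,269.64
AUD 176,269.64 ÷ 0.0101457 = JPY 17,373,827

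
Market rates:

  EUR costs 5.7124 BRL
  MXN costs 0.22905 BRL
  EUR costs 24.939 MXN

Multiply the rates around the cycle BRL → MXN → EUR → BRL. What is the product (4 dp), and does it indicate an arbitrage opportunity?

Around BRL → MXN → EUR → BRL: 1 ÷ 0.22905 ÷ 24.939 × 5.7124 = 1.000021
Product ≈ 1 (deviation 0.002%, within rounding noise).

1.0000 (no arbitrage)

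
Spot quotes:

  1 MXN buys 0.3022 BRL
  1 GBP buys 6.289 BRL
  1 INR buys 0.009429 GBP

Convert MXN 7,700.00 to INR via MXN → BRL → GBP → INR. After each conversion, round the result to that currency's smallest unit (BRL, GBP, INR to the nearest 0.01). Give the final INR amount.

INR 39,240.64

MXN 7,700.00 × 0.3022 = BRL 2,326.94
BRL 2,326.94 ÷ 6.289 = GBP 370.00
GBP 370.00 ÷ 0.009429 = INR 39,240.64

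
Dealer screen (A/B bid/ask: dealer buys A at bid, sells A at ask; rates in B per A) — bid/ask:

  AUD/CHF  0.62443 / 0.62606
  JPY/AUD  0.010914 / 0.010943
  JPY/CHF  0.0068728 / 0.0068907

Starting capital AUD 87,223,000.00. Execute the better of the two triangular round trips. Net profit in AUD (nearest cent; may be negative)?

Net profit: AUD 277,869.75

Best loop AUD → JPY → CHF → AUD:
AUD 87,223,000.00 ÷ 0.010943 (buy JPY at ask) = JPY 7,970,666,179
JPY 7,970,666,179 × 0.0068728 (sell JPY at bid) = CHF 54,780,794.52
CHF 54,780,794.52 ÷ 0.62606 (buy AUD at ask) = AUD 87,500,869.75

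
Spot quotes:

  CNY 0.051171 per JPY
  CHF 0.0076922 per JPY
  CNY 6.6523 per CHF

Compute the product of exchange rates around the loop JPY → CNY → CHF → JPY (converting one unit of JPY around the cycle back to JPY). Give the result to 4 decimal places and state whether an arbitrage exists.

Around JPY → CNY → CHF → JPY: 1 × 0.051171 ÷ 6.6523 ÷ 0.0076922 = 1.000003
Product ≈ 1 (deviation 0.000%, within rounding noise).

1.0000 (no arbitrage)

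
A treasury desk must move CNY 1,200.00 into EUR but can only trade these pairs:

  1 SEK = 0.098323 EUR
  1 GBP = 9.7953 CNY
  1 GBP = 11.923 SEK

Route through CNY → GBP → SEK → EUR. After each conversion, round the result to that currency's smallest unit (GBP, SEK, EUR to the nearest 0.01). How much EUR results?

EUR 143.62

CNY 1,200.00 ÷ 9.7953 = GBP 122.51
GBP 122.51 × 11.923 = SEK 1,460.69
SEK 1,460.69 × 0.098323 = EUR 143.62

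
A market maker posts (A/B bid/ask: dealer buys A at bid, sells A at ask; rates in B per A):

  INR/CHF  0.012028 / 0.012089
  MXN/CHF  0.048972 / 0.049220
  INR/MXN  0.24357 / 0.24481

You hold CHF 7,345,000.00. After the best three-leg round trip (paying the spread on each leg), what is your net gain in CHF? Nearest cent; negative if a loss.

Net result: CHF -13,135.06 (no profitable arbitrage after spreads)

Best loop CHF → MXN → INR → CHF:
CHF 7,345,000.00 ÷ 0.049220 (buy MXN at ask) = MXN 149,227,956.12
MXN 149,227,956.12 ÷ 0.24481 (buy INR at ask) = INR 609,566,423.41
INR 609,566,423.41 × 0.012028 (sell INR at bid) = CHF 7,331,864.94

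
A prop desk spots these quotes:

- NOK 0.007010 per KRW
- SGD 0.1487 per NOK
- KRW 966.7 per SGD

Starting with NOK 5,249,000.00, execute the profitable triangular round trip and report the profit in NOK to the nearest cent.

Profitable loop is NOK → SGD → KRW → NOK:
NOK 5,249,000.00 × 0.1487 = SGD 780,526.30
SGD 780,526.30 × 966.7 = KRW 754,534,774
KRW 754,534,774 × 0.007010 = NOK 5,289,288.77
Profit = NOK 5,289,288.77 − NOK 5,249,000.00

Profit: NOK 40,288.77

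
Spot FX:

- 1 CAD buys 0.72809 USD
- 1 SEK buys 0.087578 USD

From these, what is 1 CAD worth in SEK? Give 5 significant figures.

1 CAD × 0.72809 = 0.72809 USD
0.72809 USD ÷ 0.087578 = 8.31362 SEK

CAD/SEK = 8.3136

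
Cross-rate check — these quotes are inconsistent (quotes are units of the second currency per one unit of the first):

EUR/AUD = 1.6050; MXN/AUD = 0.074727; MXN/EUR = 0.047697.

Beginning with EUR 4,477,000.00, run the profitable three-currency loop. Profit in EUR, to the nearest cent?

Profitable loop is EUR → AUD → MXN → EUR:
EUR 4,477,000.00 × 1.6050 = AUD 7,185,585.00
AUD 7,185,585.00 ÷ 0.074727 = MXN 96,157,814.44
MXN 96,157,814.44 × 0.047697 = EUR 4,586,439.28
Profit = EUR 4,586,439.28 − EUR 4,477,000.00

Profit: EUR 109,439.28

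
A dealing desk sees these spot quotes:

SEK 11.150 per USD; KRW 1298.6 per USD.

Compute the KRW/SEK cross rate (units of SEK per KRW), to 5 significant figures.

1 KRW ÷ 1298.6 = 0.00077006 USD
0.00077006 USD × 11.150 = 0.00858617 SEK

KRW/SEK = 0.0085862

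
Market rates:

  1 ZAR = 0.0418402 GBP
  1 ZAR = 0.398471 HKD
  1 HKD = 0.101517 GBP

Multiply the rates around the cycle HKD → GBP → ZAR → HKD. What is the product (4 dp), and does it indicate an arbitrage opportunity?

Around HKD → GBP → ZAR → HKD: 1 × 0.101517 ÷ 0.0418402 × 0.398471 = 0.966811
Product < 1; profitable direction is HKD → ZAR → GBP → HKD.

0.9668 (arbitrage exists)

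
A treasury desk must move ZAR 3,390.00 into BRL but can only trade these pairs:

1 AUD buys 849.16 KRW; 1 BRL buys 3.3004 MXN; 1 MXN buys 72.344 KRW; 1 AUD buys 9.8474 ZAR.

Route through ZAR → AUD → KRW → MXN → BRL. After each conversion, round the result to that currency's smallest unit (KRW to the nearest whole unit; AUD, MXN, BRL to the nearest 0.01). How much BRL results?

ZAR 3,390.00 ÷ 9.8474 = AUD 344.25
AUD 344.25 × 849.16 = KRW 292,323
KRW 292,323 ÷ 72.344 = MXN 4,040.74
MXN 4,040.74 ÷ 3.3004 = BRL 1,224.32

BRL 1,224.32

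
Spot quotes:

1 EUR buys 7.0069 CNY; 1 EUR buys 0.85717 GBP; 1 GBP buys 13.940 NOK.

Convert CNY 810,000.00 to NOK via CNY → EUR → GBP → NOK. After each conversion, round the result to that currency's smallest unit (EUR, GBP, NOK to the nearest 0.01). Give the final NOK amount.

CNY 810,000.00 ÷ 7.0069 = EUR 115,600.34
EUR 115,600.34 × 0.85717 = GBP 99,089.14
GBP 99,089.14 × 13.940 = NOK 1,381,302.61

NOK 1,381,302.61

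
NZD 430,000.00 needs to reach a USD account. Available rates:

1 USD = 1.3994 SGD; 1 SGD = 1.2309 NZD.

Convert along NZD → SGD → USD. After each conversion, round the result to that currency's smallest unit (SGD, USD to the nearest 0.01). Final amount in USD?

USD 249,634.04

NZD 430,000.00 ÷ 1.2309 = SGD 349,337.88
SGD 349,337.88 ÷ 1.3994 = USD 249,634.04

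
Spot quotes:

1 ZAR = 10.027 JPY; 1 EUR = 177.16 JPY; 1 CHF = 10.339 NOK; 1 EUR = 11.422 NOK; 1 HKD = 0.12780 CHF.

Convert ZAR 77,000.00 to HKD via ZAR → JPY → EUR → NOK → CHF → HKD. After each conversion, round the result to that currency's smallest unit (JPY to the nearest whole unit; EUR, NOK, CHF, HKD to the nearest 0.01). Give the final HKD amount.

HKD 37,672.93

ZAR 77,000.00 × 10.027 = JPY 772,079
JPY 772,079 ÷ 177.16 = EUR 4,358.09
EUR 4,358.09 × 11.422 = NOK 49,778.10
NOK 49,778.10 ÷ 10.339 = CHF 4,814.60
CHF 4,814.60 ÷ 0.12780 = HKD 37,672.93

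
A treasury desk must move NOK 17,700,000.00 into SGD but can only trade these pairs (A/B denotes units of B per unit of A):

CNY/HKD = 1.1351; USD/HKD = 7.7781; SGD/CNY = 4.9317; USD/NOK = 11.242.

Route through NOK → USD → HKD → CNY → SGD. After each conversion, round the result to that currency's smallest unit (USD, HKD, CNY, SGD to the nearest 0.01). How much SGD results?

SGD 2,187,622.76

NOK 17,700,000.00 ÷ 11.242 = USD 1,574,452.94
USD 1,574,452.94 × 7.7781 = HKD 12,246,252.41
HKD 12,246,252.41 ÷ 1.1351 = CNY 10,788,699.15
CNY 10,788,699.15 ÷ 4.9317 = SGD 2,187,622.76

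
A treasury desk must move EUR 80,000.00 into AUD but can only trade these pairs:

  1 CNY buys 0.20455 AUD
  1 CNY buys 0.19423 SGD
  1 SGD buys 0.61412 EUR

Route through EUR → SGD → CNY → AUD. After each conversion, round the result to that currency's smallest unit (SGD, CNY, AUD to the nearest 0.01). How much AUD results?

AUD 137,189.20

EUR 80,000.00 ÷ 0.61412 = SGD 130,267.70
SGD 130,267.70 ÷ 0.19423 = CNY 670,687.84
CNY 670,687.84 × 0.20455 = AUD 137,189.20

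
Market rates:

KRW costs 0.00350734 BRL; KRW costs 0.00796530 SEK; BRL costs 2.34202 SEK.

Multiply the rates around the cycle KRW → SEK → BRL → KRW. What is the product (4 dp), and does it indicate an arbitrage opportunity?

Around KRW → SEK → BRL → KRW: 1 × 0.00796530 ÷ 2.34202 ÷ 0.00350734 = 0.969692
Product < 1; profitable direction is KRW → BRL → SEK → KRW.

0.9697 (arbitrage exists)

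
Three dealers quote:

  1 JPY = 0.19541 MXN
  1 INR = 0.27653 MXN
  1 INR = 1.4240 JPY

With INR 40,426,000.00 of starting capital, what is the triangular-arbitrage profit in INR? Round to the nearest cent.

Profit: INR 253,470.57

Profitable loop is INR → JPY → MXN → INR:
INR 40,426,000.00 × 1.4240 = JPY 57,566,624
JPY 57,566,624 × 0.19541 = MXN 11,249,094.00
MXN 11,249,094.00 ÷ 0.27653 = INR 40,679,470.57
Profit = INR 40,679,470.57 − INR 40,426,000.00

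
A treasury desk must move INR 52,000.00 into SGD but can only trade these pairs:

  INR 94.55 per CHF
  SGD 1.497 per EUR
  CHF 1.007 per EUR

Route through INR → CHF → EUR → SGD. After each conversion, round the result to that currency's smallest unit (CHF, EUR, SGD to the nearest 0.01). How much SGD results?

SGD 817.59

INR 52,000.00 ÷ 94.55 = CHF 549.97
CHF 549.97 ÷ 1.007 = EUR 546.15
EUR 546.15 × 1.497 = SGD 817.59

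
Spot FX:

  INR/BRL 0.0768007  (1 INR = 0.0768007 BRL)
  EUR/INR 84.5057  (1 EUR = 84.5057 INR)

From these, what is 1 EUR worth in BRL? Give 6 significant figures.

EUR/BRL = 6.49010

1 EUR × 84.5057 = 84.5057 INR
84.5057 INR × 0.0768007 = 6.4901 BRL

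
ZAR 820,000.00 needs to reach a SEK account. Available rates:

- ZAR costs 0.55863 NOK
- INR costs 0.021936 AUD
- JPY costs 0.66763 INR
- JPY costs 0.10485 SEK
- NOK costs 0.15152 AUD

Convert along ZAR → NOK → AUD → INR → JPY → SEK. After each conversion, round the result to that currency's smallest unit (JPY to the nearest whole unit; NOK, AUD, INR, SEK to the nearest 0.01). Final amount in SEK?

SEK 496,916.34

ZAR 820,000.00 × 0.55863 = NOK 458,076.60
NOK 458,076.60 × 0.15152 = AUD 69,407.77
AUD 69,407.77 ÷ 0.021936 = INR 3,164,103.30
INR 3,164,103.30 ÷ 0.66763 = JPY 4,739,307
JPY 4,739,307 × 0.10485 = SEK 496,916.34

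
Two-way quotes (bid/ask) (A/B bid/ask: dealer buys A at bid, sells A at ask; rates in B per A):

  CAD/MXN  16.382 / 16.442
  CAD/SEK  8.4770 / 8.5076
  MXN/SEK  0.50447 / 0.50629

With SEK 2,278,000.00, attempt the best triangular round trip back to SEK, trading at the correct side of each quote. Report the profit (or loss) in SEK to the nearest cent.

Best loop SEK → MXN → CAD → SEK:
SEK 2,278,000.00 ÷ 0.50629 (buy MXN at ask) = MXN 4,499,397.58
MXN 4,499,397.58 ÷ 16.442 (buy CAD at ask) = CAD 273,652.69
CAD 273,652.69 × 8.4770 (sell CAD at bid) = SEK 2,319,753.88

Net profit: SEK 41,753.88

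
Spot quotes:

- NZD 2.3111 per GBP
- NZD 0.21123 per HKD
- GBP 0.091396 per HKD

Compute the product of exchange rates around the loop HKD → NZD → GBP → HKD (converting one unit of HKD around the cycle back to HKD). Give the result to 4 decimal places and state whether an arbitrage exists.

Around HKD → NZD → GBP → HKD: 1 × 0.21123 ÷ 2.3111 ÷ 0.091396 = 1.000022
Product ≈ 1 (deviation 0.002%, within rounding noise).

1.0000 (no arbitrage)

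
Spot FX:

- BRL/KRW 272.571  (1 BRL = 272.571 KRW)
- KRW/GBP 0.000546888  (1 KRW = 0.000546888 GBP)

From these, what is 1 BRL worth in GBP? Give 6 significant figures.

BRL/GBP = 0.149066

1 BRL × 272.571 = 272.571 KRW
272.571 KRW × 0.000546888 = 0.149066 GBP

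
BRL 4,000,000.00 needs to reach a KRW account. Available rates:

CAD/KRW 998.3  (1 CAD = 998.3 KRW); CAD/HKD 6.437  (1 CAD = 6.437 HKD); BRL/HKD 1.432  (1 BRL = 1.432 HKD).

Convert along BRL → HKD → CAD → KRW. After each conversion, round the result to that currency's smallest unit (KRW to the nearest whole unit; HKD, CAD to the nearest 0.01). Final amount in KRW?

KRW 888,342,766

BRL 4,000,000.00 × 1.432 = HKD 5,728,000.00
HKD 5,728,000.00 ÷ 6.437 = CAD 889,855.52
CAD 889,855.52 × 998.3 = KRW 888,342,766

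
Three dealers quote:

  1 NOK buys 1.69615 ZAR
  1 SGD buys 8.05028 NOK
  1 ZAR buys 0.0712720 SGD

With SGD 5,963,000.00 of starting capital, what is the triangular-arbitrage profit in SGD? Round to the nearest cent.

Profit: SGD 164,320.83

Profitable loop is SGD → ZAR → NOK → SGD:
SGD 5,963,000.00 ÷ 0.0712720 = ZAR 83,665,394.54
ZAR 83,665,394.54 ÷ 1.69615 = NOK 49,326,648.32
NOK 49,326,648.32 ÷ 8.05028 = SGD 6,127,320.83
Profit = SGD 6,127,320.83 − SGD 5,963,000.00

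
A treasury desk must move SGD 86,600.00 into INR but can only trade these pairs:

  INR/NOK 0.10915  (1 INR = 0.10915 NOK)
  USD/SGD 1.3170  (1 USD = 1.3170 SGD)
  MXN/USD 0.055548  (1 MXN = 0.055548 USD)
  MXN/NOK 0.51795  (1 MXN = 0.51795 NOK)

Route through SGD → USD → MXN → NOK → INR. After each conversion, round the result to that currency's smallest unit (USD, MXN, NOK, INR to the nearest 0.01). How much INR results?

INR 5,617,301.79

SGD 86,600.00 ÷ 1.3170 = USD 65,755.50
USD 65,755.50 ÷ 0.055548 = MXN 1,183,759.99
MXN 1,183,759.99 × 0.51795 = NOK 613,128.49
NOK 613,128.49 ÷ 0.10915 = INR 5,617,301.79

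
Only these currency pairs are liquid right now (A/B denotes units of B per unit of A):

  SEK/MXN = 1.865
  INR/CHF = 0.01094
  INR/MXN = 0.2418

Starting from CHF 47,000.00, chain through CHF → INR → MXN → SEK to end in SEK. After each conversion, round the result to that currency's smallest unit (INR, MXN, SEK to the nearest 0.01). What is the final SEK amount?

SEK 557,003.59

CHF 47,000.00 ÷ 0.01094 = INR 4,296,160.88
INR 4,296,160.88 × 0.2418 = MXN 1,038,811.70
MXN 1,038,811.70 ÷ 1.865 = SEK 557,003.59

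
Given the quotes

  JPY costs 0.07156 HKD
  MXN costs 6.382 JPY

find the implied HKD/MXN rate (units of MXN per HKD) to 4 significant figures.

HKD/MXN = 2.190

1 HKD ÷ 0.07156 = 13.9743 JPY
13.9743 JPY ÷ 6.382 = 2.18964 MXN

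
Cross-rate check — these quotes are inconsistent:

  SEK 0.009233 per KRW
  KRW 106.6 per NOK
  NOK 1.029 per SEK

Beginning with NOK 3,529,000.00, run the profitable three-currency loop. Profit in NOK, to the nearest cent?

Profitable loop is NOK → KRW → SEK → NOK:
NOK 3,529,000.00 × 106.6 = KRW 376,191,400
KRW 376,191,400 × 0.009233 = SEK 3,473,375.20
SEK 3,473,375.20 × 1.029 = NOK 3,574,103.08
Profit = NOK 3,574,103.08 − NOK 3,529,000.00

Profit: NOK 45,103.08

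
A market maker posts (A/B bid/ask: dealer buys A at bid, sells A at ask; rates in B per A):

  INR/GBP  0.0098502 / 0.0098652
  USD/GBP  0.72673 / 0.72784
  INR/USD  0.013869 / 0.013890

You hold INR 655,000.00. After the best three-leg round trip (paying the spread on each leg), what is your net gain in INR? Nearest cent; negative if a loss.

Best loop INR → USD → GBP → INR:
INR 655,000.00 × 0.013869 (sell INR at bid) = USD 9,084.19
USD 9,084.19 × 0.72673 (sell USD at bid) = GBP 6,601.76
GBP 6,601.76 ÷ 0.0098652 (buy INR at ask) = INR 669,196.47

Net profit: INR 14,196.47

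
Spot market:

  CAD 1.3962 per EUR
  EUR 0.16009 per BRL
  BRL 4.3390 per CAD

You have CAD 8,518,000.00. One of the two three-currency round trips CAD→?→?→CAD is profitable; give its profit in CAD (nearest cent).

Profit: CAD 264,863.79

Profitable loop is CAD → EUR → BRL → CAD:
CAD 8,518,000.00 ÷ 1.3962 = EUR 6,100,845.15
EUR 6,100,845.15 ÷ 0.16009 = BRL 38,108,845.97
BRL 38,108,845.97 ÷ 4.3390 = CAD 8,782,863.79
Profit = CAD 8,782,863.79 − CAD 8,518,000.00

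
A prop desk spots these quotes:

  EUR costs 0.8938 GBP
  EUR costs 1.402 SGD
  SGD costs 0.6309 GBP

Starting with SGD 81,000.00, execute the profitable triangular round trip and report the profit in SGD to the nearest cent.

Profitable loop is SGD → EUR → GBP → SGD:
SGD 81,000.00 ÷ 1.402 = EUR 57,774.61
EUR 57,774.61 × 0.8938 = GBP 51,638.94
GBP 51,638.94 ÷ 0.6309 = SGD 81,849.65
Profit = SGD 81,849.65 − SGD 81,000.00

Profit: SGD 849.65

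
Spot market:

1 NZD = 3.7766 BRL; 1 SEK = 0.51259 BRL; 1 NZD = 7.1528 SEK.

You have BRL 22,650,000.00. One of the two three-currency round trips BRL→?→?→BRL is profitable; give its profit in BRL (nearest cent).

Profitable loop is BRL → SEK → NZD → BRL:
BRL 22,650,000.00 ÷ 0.51259 = SEK 44,187,362.22
SEK 44,187,362.22 ÷ 7.1528 = NZD 6,177,631.45
NZD 6,177,631.45 × 3.7766 = BRL 23,330,442.93
Profit = BRL 23,330,442.93 − BRL 22,650,000.00

Profit: BRL 680,442.93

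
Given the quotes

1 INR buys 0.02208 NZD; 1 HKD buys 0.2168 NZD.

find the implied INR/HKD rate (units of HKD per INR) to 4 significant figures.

1 INR × 0.02208 = 0.02208 NZD
0.02208 NZD ÷ 0.2168 = 0.101845 HKD

INR/HKD = 0.1018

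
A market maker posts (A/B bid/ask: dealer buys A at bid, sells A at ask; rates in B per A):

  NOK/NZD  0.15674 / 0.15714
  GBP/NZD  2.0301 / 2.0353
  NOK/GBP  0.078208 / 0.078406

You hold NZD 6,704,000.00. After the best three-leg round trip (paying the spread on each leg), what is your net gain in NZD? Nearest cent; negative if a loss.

Best loop NZD → NOK → GBP → NZD:
NZD 6,704,000.00 ÷ 0.15714 (buy NOK at ask) = NOK 42,662,593.87
NOK 42,662,593.87 × 0.078208 (sell NOK at bid) = GBP 3,336,556.14
GBP 3,336,556.14 × 2.0301 (sell GBP at bid) = NZD 6,773,542.62

Net profit: NZD 69,542.62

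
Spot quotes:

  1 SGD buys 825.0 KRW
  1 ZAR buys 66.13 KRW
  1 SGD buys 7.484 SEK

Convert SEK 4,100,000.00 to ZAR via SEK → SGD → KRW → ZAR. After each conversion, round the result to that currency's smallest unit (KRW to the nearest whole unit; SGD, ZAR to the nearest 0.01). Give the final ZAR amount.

ZAR 6,834,480.39

SEK 4,100,000.00 ÷ 7.484 = SGD 547,835.38
SGD 547,835.38 × 825.0 = KRW 451,964,188
KRW 451,964,188 ÷ 66.13 = ZAR 6,834,480.39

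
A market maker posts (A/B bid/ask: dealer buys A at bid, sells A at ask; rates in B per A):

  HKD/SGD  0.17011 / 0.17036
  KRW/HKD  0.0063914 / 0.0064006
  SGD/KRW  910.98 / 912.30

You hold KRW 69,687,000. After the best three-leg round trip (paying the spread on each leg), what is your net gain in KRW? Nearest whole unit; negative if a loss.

Best loop KRW → SGD → HKD → KRW:
KRW 69,687,000 ÷ 912.30 (buy SGD at ask) = SGD 76,386.06
SGD 76,386.06 ÷ 0.17036 (buy HKD at ask) = HKD 448,380.24
HKD 448,380.24 ÷ 0.0064006 (buy KRW at ask) = KRW 70,052,845

Net profit: KRW 365,845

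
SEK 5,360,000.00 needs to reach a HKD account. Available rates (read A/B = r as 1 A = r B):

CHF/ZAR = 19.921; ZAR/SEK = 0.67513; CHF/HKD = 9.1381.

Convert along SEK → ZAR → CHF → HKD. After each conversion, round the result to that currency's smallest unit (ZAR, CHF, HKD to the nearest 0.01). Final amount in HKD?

SEK 5,360,000.00 ÷ 0.67513 = ZAR 7,939,211.71
ZAR 7,939,211.71 ÷ 19.921 = CHF 398,534.80
CHF 398,534.80 × 9.1381 = HKD 3,641,850.86

HKD 3,641,850.86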